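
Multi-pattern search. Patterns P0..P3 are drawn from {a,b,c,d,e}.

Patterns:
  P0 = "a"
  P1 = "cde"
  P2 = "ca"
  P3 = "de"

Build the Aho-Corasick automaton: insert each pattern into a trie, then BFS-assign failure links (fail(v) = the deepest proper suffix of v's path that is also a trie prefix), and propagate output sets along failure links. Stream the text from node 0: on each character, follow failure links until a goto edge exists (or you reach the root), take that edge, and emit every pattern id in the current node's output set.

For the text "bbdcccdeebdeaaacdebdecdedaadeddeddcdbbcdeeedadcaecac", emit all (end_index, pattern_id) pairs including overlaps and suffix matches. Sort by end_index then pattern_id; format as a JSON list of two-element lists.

Build automaton:
Trie (insert patterns):
  0='ε' goto a→1 c→2 d→6
  1='a' goto ·  [P0 ends]
  2='c' goto a→5 d→3
  3='cd' goto e→4
  4='cde' goto ·  [P1 ends]
  5='ca' goto ·  [P2 ends]
  6='d' goto e→7
  7='de' goto ·  [P3 ends]

Failure links (BFS by depth):
  fail(1) 'a': from fail(0)=0 chase 'a': 0 ⇒ 0;  out={0}∪out(0)={0}
  fail(2) 'c': from fail(0)=0 chase 'c': 0 ⇒ 0;  out=∅∪out(0)=∅
  fail(6) 'd': from fail(0)=0 chase 'd': 0 ⇒ 0;  out=∅∪out(0)=∅
  fail(3) 'cd': from fail(2)=0 chase 'd': 0 ⇒ 6;  out=∅∪out(6)=∅
  fail(5) 'ca': from fail(2)=0 chase 'a': 0 ⇒ 1;  out={2}∪out(1)={0,2}
  fail(7) 'de': from fail(6)=0 chase 'e': 0 ⇒ 0;  out={3}∪out(0)={3}
  fail(4) 'cde': from fail(3)=6 chase 'e': 6 ⇒ 7;  out={1}∪out(7)={1,3}

Scan:
pos 0 'b': at 0
pos 1 'b': at 0
pos 2 'd': at 6
pos 3 'c': at 2 (fail-walked)
pos 4 'c': at 2 (fail-walked)
pos 5 'c': at 2 (fail-walked)
pos 6 'd': at 3
pos 7 'e': at 4  ** P1@[5:7],P3@[6:7]
pos 8 'e': at 0 (fail-walked)
pos 9 'b': at 0
pos 10 'd': at 6
pos 11 'e': at 7  ** P3@[10:11]
pos 12 'a': at 1 (fail-walked)  ** P0@[12:12]
pos 13 'a': at 1 (fail-walked)  ** P0@[13:13]
pos 14 'a': at 1 (fail-walked)  ** P0@[14:14]
pos 15 'c': at 2 (fail-walked)
pos 16 'd': at 3
pos 17 'e': at 4  ** P1@[15:17],P3@[16:17]
pos 18 'b': at 0 (fail-walked)
pos 19 'd': at 6
pos 20 'e': at 7  ** P3@[19:20]
pos 21 'c': at 2 (fail-walked)
pos 22 'd': at 3
pos 23 'e': at 4  ** P1@[21:23],P3@[22:23]
pos 24 'd': at 6 (fail-walked)
pos 25 'a': at 1 (fail-walked)  ** P0@[25:25]
pos 26 'a': at 1 (fail-walked)  ** P0@[26:26]
pos 27 'd': at 6 (fail-walked)
pos 28 'e': at 7  ** P3@[27:28]
pos 29 'd': at 6 (fail-walked)
pos 30 'd': at 6 (fail-walked)
pos 31 'e': at 7  ** P3@[30:31]
pos 32 'd': at 6 (fail-walked)
pos 33 'd': at 6 (fail-walked)
pos 34 'c': at 2 (fail-walked)
pos 35 'd': at 3
pos 36 'b': at 0 (fail-walked)
pos 37 'b': at 0
pos 38 'c': at 2
pos 39 'd': at 3
pos 40 'e': at 4  ** P1@[38:40],P3@[39:40]
pos 41 'e': at 0 (fail-walked)
pos 42 'e': at 0
pos 43 'd': at 6
pos 44 'a': at 1 (fail-walked)  ** P0@[44:44]
pos 45 'd': at 6 (fail-walked)
pos 46 'c': at 2 (fail-walked)
pos 47 'a': at 5  ** P0@[47:47],P2@[46:47]
pos 48 'e': at 0 (fail-walked)
pos 49 'c': at 2
pos 50 'a': at 5  ** P0@[50:50],P2@[49:50]
pos 51 'c': at 2 (fail-walked)

All matches (sorted): [[7,1],[7,3],[11,3],[12,0],[13,0],[14,0],[17,1],[17,3],[20,3],[23,1],[23,3],[25,0],[26,0],[28,3],[31,3],[40,1],[40,3],[44,0],[47,0],[47,2],[50,0],[50,2]]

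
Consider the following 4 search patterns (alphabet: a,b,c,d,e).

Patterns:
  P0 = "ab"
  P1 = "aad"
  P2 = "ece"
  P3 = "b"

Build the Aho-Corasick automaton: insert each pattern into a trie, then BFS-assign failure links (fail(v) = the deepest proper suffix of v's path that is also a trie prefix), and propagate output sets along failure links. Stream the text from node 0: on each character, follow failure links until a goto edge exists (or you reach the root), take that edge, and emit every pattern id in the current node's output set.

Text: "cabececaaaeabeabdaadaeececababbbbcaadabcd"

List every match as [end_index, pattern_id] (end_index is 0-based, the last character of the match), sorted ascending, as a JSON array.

Construct AC machine:
Trie (insert patterns):
  0='ε' goto a→1 b→8 e→5
  1='a' goto a→3 b→2
  2='ab' goto ·  [P0 ends]
  3='aa' goto d→4
  4='aad' goto ·  [P1 ends]
  5='e' goto c→6
  6='ec' goto e→7
  7='ece' goto ·  [P2 ends]
  8='b' goto ·  [P3 ends]

BFS fail/out derivation:
  n1('a'): parent n0 fail=0; on 'a' 0 → fail=0;  out ∅∪∅=∅
  n5('e'): parent n0 fail=0; on 'e' 0 → fail=0;  out ∅∪∅=∅
  n8('b'): parent n0 fail=0; on 'b' 0 → fail=0;  out {3}∪∅={3}
  n2('ab'): parent n1 fail=0; on 'b' 0 → fail=8;  out {0}∪{3}={0,3}
  n3('aa'): parent n1 fail=0; on 'a' 0 → fail=1;  out ∅∪∅=∅
  n6('ec'): parent n5 fail=0; on 'c' 0 → fail=0;  out ∅∪∅=∅
  n4('aad'): parent n3 fail=1; on 'd' 1→0 → fail=0;  out {1}∪∅={1}
  n7('ece'): parent n6 fail=0; on 'e' 0 → fail=5;  out {2}∪∅={2}

Run:
i=0 'c': node 0→0
i=1 'a': node 0→1
i=2 'b': node 1→2  ** P0@[1:2],P3@[2:2]
i=3 'e': node 2→5 (fail-walked)
i=4 'c': node 5→6
i=5 'e': node 6→7  ** P2@[3:5]
i=6 'c': node 7→6 (fail-walked)
i=7 'a': node 6→1 (fail-walked)
i=8 'a': node 1→3
i=9 'a': node 3→3 (fail-walked)
i=10 'e': node 3→5 (fail-walked)
i=11 'a': node 5→1 (fail-walked)
i=12 'b': node 1→2  ** P0@[11:12],P3@[12:12]
i=13 'e': node 2→5 (fail-walked)
i=14 'a': node 5→1 (fail-walked)
i=15 'b': node 1→2  ** P0@[14:15],P3@[15:15]
i=16 'd': node 2→0 (fail-walked)
i=17 'a': node 0→1
i=18 'a': node 1→3
i=19 'd': node 3→4  ** P1@[17:19]
i=20 'a': node 4→1 (fail-walked)
i=21 'e': node 1→5 (fail-walked)
i=22 'e': node 5→5 (fail-walked)
i=23 'c': node 5→6
i=24 'e': node 6→7  ** P2@[22:24]
i=25 'c': node 7→6 (fail-walked)
i=26 'a': node 6→1 (fail-walked)
i=27 'b': node 1→2  ** P0@[26:27],P3@[27:27]
i=28 'a': node 2→1 (fail-walked)
i=29 'b': node 1→2  ** P0@[28:29],P3@[29:29]
i=30 'b': node 2→8 (fail-walked)  ** P3@[30:30]
i=31 'b': node 8→8 (fail-walked)  ** P3@[31:31]
i=32 'b': node 8→8 (fail-walked)  ** P3@[32:32]
i=33 'c': node 8→0 (fail-walked)
i=34 'a': node 0→1
i=35 'a': node 1→3
i=36 'd': node 3→4  ** P1@[34:36]
i=37 'a': node 4→1 (fail-walked)
i=38 'b': node 1→2  ** P0@[37:38],P3@[38:38]
i=39 'c': node 2→0 (fail-walked)
i=40 'd': node 0→0

Result: [[2,0],[2,3],[5,2],[12,0],[12,3],[15,0],[15,3],[19,1],[24,2],[27,0],[27,3],[29,0],[29,3],[30,3],[31,3],[32,3],[36,1],[38,0],[38,3]]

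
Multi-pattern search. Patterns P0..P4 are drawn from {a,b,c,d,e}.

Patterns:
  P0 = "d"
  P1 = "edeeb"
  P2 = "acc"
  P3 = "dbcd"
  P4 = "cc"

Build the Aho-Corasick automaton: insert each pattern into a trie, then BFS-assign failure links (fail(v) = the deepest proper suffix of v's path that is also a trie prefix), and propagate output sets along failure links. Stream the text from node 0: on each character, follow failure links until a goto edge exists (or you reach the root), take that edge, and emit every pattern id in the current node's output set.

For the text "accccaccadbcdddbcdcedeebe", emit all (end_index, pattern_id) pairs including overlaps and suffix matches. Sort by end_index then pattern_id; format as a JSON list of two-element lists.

Construct AC machine:
Trie (insert patterns):
  n0 'ε': a→7 c→13 d→1 e→2
  n1 'd': b→10  ←P0
  n2 'e': d→3
  n3 'ed': e→4
  n4 'ede': e→5
  n5 'edee': b→6
  n6 'edeeb': ·  ←P1
  n7 'a': c→8
  n8 'ac': c→9
  n9 'acc': ·  ←P2
  n10 'db': c→11
  n11 'dbc': d→12
  n12 'dbcd': ·  ←P3
  n13 'c': c→14
  n14 'cc': ·  ←P4

BFS fail/out derivation:
  fail(1) 'd': from fail(0)=0 chase 'd': 0 ⇒ 0;  out={0}∪out(0)={0}
  fail(2) 'e': from fail(0)=0 chase 'e': 0 ⇒ 0;  out=∅∪out(0)=∅
  fail(7) 'a': from fail(0)=0 chase 'a': 0 ⇒ 0;  out=∅∪out(0)=∅
  fail(13) 'c': from fail(0)=0 chase 'c': 0 ⇒ 0;  out=∅∪out(0)=∅
  fail(3) 'ed': from fail(2)=0 chase 'd': 0 ⇒ 1;  out=∅∪out(1)={0}
  fail(8) 'ac': from fail(7)=0 chase 'c': 0 ⇒ 13;  out=∅∪out(13)=∅
  fail(10) 'db': from fail(1)=0 chase 'b': 0 ⇒ 0;  out=∅∪out(0)=∅
  fail(14) 'cc': from fail(13)=0 chase 'c': 0 ⇒ 13;  out={4}∪out(13)={4}
  fail(4) 'ede': from fail(3)=1 chase 'e': 1→0 ⇒ 2;  out=∅∪out(2)=∅
  fail(9) 'acc': from fail(8)=13 chase 'c': 13 ⇒ 14;  out={2}∪out(14)={2,4}
  fail(11) 'dbc': from fail(10)=0 chase 'c': 0 ⇒ 13;  out=∅∪out(13)=∅
  fail(5) 'edee': from fail(4)=2 chase 'e': 2→0 ⇒ 2;  out=∅∪out(2)=∅
  fail(12) 'dbcd': from fail(11)=13 chase 'd': 13→0 ⇒ 1;  out={3}∪out(1)={0,3}
  fail(6) 'edeeb': from fail(5)=2 chase 'b': 2→0 ⇒ 0;  out={1}∪out(0)={1}

Run:
pos 0 'a': at 7
pos 1 'c': at 8
pos 2 'c': at 9  emit P2@[0:2],P4@[1:2]
pos 3 'c': at 14 (fail-walked)  emit P4@[2:3]
pos 4 'c': at 14 (fail-walked)  emit P4@[3:4]
pos 5 'a': at 7 (fail-walked)
pos 6 'c': at 8
pos 7 'c': at 9  emit P2@[5:7],P4@[6:7]
pos 8 'a': at 7 (fail-walked)
pos 9 'd': at 1 (fail-walked)  emit P0@[9:9]
pos 10 'b': at 10
pos 11 'c': at 11
pos 12 'd': at 12  emit P0@[12:12],P3@[9:12]
pos 13 'd': at 1 (fail-walked)  emit P0@[13:13]
pos 14 'd': at 1 (fail-walked)  emit P0@[14:14]
pos 15 'b': at 10
pos 16 'c': at 11
pos 17 'd': at 12  emit P0@[17:17],P3@[14:17]
pos 18 'c': at 13 (fail-walked)
pos 19 'e': at 2 (fail-walked)
pos 20 'd': at 3  emit P0@[20:20]
pos 21 'e': at 4
pos 22 'e': at 5
pos 23 'b': at 6  emit P1@[19:23]
pos 24 'e': at 2 (fail-walked)

Result: [[2,2],[2,4],[3,4],[4,4],[7,2],[7,4],[9,0],[12,0],[12,3],[13,0],[14,0],[17,0],[17,3],[20,0],[23,1]]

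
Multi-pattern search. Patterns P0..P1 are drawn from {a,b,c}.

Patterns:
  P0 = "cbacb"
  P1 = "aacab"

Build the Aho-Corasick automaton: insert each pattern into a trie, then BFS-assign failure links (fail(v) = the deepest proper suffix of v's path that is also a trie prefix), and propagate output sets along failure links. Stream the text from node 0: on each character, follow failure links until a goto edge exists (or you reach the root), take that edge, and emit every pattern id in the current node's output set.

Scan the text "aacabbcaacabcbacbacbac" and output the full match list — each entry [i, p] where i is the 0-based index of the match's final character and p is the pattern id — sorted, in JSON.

Build automaton:
Trie nodes:
  n0 'ε': a→6 c→1
  n1 'c': b→2
  n2 'cb': a→3
  n3 'cba': c→4
  n4 'cbac': b→5
  n5 'cbacb': ·  [P0 ends]
  n6 'a': a→7
  n7 'aa': c→8
  n8 'aac': a→9
  n9 'aaca': b→10
  n10 'aacab': ·  [P1 ends]

BFS fail/out derivation:
  fail(1) 'c': from fail(0)=0 chase 'c': 0 ⇒ 0;  out=∅∪out(0)=∅
  fail(6) 'a': from fail(0)=0 chase 'a': 0 ⇒ 0;  out=∅∪out(0)=∅
  fail(2) 'cb': from fail(1)=0 chase 'b': 0 ⇒ 0;  out=∅∪out(0)=∅
  fail(7) 'aa': from fail(6)=0 chase 'a': 0 ⇒ 6;  out=∅∪out(6)=∅
  fail(3) 'cba': from fail(2)=0 chase 'a': 0 ⇒ 6;  out=∅∪out(6)=∅
  fail(8) 'aac': from fail(7)=6 chase 'c': 6→0 ⇒ 1;  out=∅∪out(1)=∅
  fail(4) 'cbac': from fail(3)=6 chase 'c': 6→0 ⇒ 1;  out=∅∪out(1)=∅
  fail(9) 'aaca': from fail(8)=1 chase 'a': 1→0 ⇒ 6;  out=∅∪out(6)=∅
  fail(5) 'cbacb': from fail(4)=1 chase 'b': 1 ⇒ 2;  out={0}∪out(2)={0}
  fail(10) 'aacab': from fail(9)=6 chase 'b': 6→0 ⇒ 0;  out={1}∪out(0)={1}

Text stream:
i=0 'a': node 0→6
i=1 'a': node 6→7
i=2 'c': node 7→8
i=3 'a': node 8→9
i=4 'b': node 9→10  ** P1@[0:4]
i=5 'b': node 10→0 (via fail)
i=6 'c': node 0→1
i=7 'a': node 1→6 (via fail)
i=8 'a': node 6→7
i=9 'c': node 7→8
i=10 'a': node 8→9
i=11 'b': node 9→10  ** P1@[7:11]
i=12 'c': node 10→1 (via fail)
i=13 'b': node 1→2
i=14 'a': node 2→3
i=15 'c': node 3→4
i=16 'b': node 4→5  ** P0@[12:16]
i=17 'a': node 5→3 (via fail)
i=18 'c': node 3→4
i=19 'b': node 4→5  ** P0@[15:19]
i=20 'a': node 5→3 (via fail)
i=21 'c': node 3→4

Matches: [[4,1],[11,1],[16,0],[19,0]]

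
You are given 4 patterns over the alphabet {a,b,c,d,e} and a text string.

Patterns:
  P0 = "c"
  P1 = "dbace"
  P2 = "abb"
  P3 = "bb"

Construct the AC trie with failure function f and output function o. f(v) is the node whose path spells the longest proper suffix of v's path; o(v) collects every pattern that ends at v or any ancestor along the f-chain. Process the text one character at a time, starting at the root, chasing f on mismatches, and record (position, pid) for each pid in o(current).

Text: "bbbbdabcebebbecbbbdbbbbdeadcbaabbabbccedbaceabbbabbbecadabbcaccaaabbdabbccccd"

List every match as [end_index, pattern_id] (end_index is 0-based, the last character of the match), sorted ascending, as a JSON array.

Build automaton:
Trie nodes:
  n0 'ε': a→7 b→10 c→1 d→2
  n1 'c': ·  ←P0
  n2 'd': b→3
  n3 'db': a→4
  n4 'dba': c→5
  n5 'dbac': e→6
  n6 'dbace': ·  ←P1
  n7 'a': b→8
  n8 'ab': b→9
  n9 'abb': ·  ←P2
  n10 'b': b→11
  n11 'bb': ·  ←P3

BFS fail/out derivation:
  fail(1) 'c': from fail(0)=0 chase 'c': 0 ⇒ 0;  out={0}∪out(0)={0}
  fail(2) 'd': from fail(0)=0 chase 'd': 0 ⇒ 0;  out=∅∪out(0)=∅
  fail(7) 'a': from fail(0)=0 chase 'a': 0 ⇒ 0;  out=∅∪out(0)=∅
  fail(10) 'b': from fail(0)=0 chase 'b': 0 ⇒ 0;  out=∅∪out(0)=∅
  fail(3) 'db': from fail(2)=0 chase 'b': 0 ⇒ 10;  out=∅∪out(10)=∅
  fail(8) 'ab': from fail(7)=0 chase 'b': 0 ⇒ 10;  out=∅∪out(10)=∅
  fail(11) 'bb': from fail(10)=0 chase 'b': 0 ⇒ 10;  out={3}∪out(10)={3}
  fail(4) 'dba': from fail(3)=10 chase 'a': 10→0 ⇒ 7;  out=∅∪out(7)=∅
  fail(9) 'abb': from fail(8)=10 chase 'b': 10 ⇒ 11;  out={2}∪out(11)={2,3}
  fail(5) 'dbac': from fail(4)=7 chase 'c': 7→0 ⇒ 1;  out=∅∪out(1)={0}
  fail(6) 'dbace': from fail(5)=1 chase 'e': 1→0 ⇒ 0;  out={1}∪out(0)={1}

Scan:
pos 0 'b': at 10
pos 1 'b': at 11  → match P3@[0:1]
pos 2 'b': at 11 (via fail)  → match P3@[1:2]
pos 3 'b': at 11 (via fail)  → match P3@[2:3]
pos 4 'd': at 2 (via fail)
pos 5 'a': at 7 (via fail)
pos 6 'b': at 8
pos 7 'c': at 1 (via fail)  → match P0@[7:7]
pos 8 'e': at 0 (via fail)
pos 9 'b': at 10
pos 10 'e': at 0 (via fail)
pos 11 'b': at 10
pos 12 'b': at 11  → match P3@[11:12]
pos 13 'e': at 0 (via fail)
pos 14 'c': at 1  → match P0@[14:14]
pos 15 'b': at 10 (via fail)
pos 16 'b': at 11  → match P3@[15:16]
pos 17 'b': at 11 (via fail)  → match P3@[16:17]
pos 18 'd': at 2 (via fail)
pos 19 'b': at 3
pos 20 'b': at 11 (via fail)  → match P3@[19:20]
pos 21 'b': at 11 (via fail)  → match P3@[20:21]
pos 22 'b': at 11 (via fail)  → match P3@[21:22]
pos 23 'd': at 2 (via fail)
pos 24 'e': at 0 (via fail)
pos 25 'a': at 7
pos 26 'd': at 2 (via fail)
pos 27 'c': at 1 (via fail)  → match P0@[27:27]
pos 28 'b': at 10 (via fail)
pos 29 'a': at 7 (via fail)
pos 30 'a': at 7 (via fail)
pos 31 'b': at 8
pos 32 'b': at 9  → match P2@[30:32],P3@[31:32]
pos 33 'a': at 7 (via fail)
pos 34 'b': at 8
pos 35 'b': at 9  → match P2@[33:35],P3@[34:35]
pos 36 'c': at 1 (via fail)  → match P0@[36:36]
pos 37 'c': at 1 (via fail)  → match P0@[37:37]
pos 38 'e': at 0 (via fail)
pos 39 'd': at 2
pos 40 'b': at 3
pos 41 'a': at 4
pos 42 'c': at 5  → match P0@[42:42]
pos 43 'e': at 6  → match P1@[39:43]
pos 44 'a': at 7 (via fail)
pos 45 'b': at 8
pos 46 'b': at 9  → match P2@[44:46],P3@[45:46]
pos 47 'b': at 11 (via fail)  → match P3@[46:47]
pos 48 'a': at 7 (via fail)
pos 49 'b': at 8
pos 50 'b': at 9  → match P2@[48:50],P3@[49:50]
pos 51 'b': at 11 (via fail)  → match P3@[50:51]
pos 52 'e': at 0 (via fail)
pos 53 'c': at 1  → match P0@[53:53]
pos 54 'a': at 7 (via fail)
pos 55 'd': at 2 (via fail)
pos 56 'a': at 7 (via fail)
pos 57 'b': at 8
pos 58 'b': at 9  → match P2@[56:58],P3@[57:58]
pos 59 'c': at 1 (via fail)  → match P0@[59:59]
pos 60 'a': at 7 (via fail)
pos 61 'c': at 1 (via fail)  → match P0@[61:61]
pos 62 'c': at 1 (via fail)  → match P0@[62:62]
pos 63 'a': at 7 (via fail)
pos 64 'a': at 7 (via fail)
pos 65 'a': at 7 (via fail)
pos 66 'b': at 8
pos 67 'b': at 9  → match P2@[65:67],P3@[66:67]
pos 68 'd': at 2 (via fail)
pos 69 'a': at 7 (via fail)
pos 70 'b': at 8
pos 71 'b': at 9  → match P2@[69:71],P3@[70:71]
pos 72 'c': at 1 (via fail)  → match P0@[72:72]
pos 73 'c': at 1 (via fail)  → match P0@[73:73]
pos 74 'c': at 1 (via fail)  → match P0@[74:74]
pos 75 'c': at 1 (via fail)  → match P0@[75:75]
pos 76 'd': at 2 (via fail)

Result: [[1,3],[2,3],[3,3],[7,0],[12,3],[14,0],[16,3],[17,3],[20,3],[21,3],[22,3],[27,0],[32,2],[32,3],[35,2],[35,3],[36,0],[37,0],[42,0],[43,1],[46,2],[46,3],[47,3],[50,2],[50,3],[51,3],[53,0],[58,2],[58,3],[59,0],[61,0],[62,0],[67,2],[67,3],[71,2],[71,3],[72,0],[73,0],[74,0],[75,0]]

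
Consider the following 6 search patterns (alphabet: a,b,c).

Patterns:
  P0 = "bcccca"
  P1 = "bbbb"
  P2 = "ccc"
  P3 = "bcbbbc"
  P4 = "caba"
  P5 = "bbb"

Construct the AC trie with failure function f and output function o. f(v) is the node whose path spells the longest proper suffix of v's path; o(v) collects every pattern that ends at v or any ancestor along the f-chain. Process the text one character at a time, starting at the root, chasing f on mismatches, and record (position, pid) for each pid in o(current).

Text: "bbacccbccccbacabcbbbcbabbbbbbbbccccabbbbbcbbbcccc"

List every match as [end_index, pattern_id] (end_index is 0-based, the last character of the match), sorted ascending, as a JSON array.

Build automaton:
Trie (insert patterns):
  n0 'ε': b→1 c→10
  n1 'b': b→7 c→2
  n2 'bc': b→13 c→3
  n3 'bcc': c→4
  n4 'bccc': c→5
  n5 'bcccc': a→6
  n6 'bcccca': ·  [P0 ends]
  n7 'bb': b→8
  n8 'bbb': b→9  [P5 ends]
  n9 'bbbb': ·  [P1 ends]
  n10 'c': a→17 c→11
  n11 'cc': c→12
  n12 'ccc': ·  [P2 ends]
  n13 'bcb': b→14
  n14 'bcbb': b→15
  n15 'bcbbb': c→16
  n16 'bcbbbc': ·  [P3 ends]
  n17 'ca': b→18
  n18 'cab': a→19
  n19 'caba': ·  [P4 ends]

BFS fail/out derivation:
  fail(1) 'b': from fail(0)=0 chase 'b': 0 ⇒ 0;  out=∅∪out(0)=∅
  fail(10) 'c': from fail(0)=0 chase 'c': 0 ⇒ 0;  out=∅∪out(0)=∅
  fail(2) 'bc': from fail(1)=0 chase 'c': 0 ⇒ 10;  out=∅∪out(10)=∅
  fail(7) 'bb': from fail(1)=0 chase 'b': 0 ⇒ 1;  out=∅∪out(1)=∅
  fail(11) 'cc': from fail(10)=0 chase 'c': 0 ⇒ 10;  out=∅∪out(10)=∅
  fail(17) 'ca': from fail(10)=0 chase 'a': 0 ⇒ 0;  out=∅∪out(0)=∅
  fail(3) 'bcc': from fail(2)=10 chase 'c': 10 ⇒ 11;  out=∅∪out(11)=∅
  fail(8) 'bbb': from fail(7)=1 chase 'b': 1 ⇒ 7;  out={5}∪out(7)={5}
  fail(12) 'ccc': from fail(11)=10 chase 'c': 10 ⇒ 11;  out={2}∪out(11)={2}
  fail(13) 'bcb': from fail(2)=10 chase 'b': 10→0 ⇒ 1;  out=∅∪out(1)=∅
  fail(18) 'cab': from fail(17)=0 chase 'b': 0 ⇒ 1;  out=∅∪out(1)=∅
  fail(4) 'bccc': from fail(3)=11 chase 'c': 11 ⇒ 12;  out=∅∪out(12)={2}
  fail(9) 'bbbb': from fail(8)=7 chase 'b': 7 ⇒ 8;  out={1}∪out(8)={1,5}
  fail(14) 'bcbb': from fail(13)=1 chase 'b': 1 ⇒ 7;  out=∅∪out(7)=∅
  fail(19) 'caba': from fail(18)=1 chase 'a': 1→0 ⇒ 0;  out={4}∪out(0)={4}
  fail(5) 'bcccc': from fail(4)=12 chase 'c': 12→11 ⇒ 12;  out=∅∪out(12)={2}
  fail(15) 'bcbbb': from fail(14)=7 chase 'b': 7 ⇒ 8;  out=∅∪out(8)={5}
  fail(6) 'bcccca': from fail(5)=12 chase 'a': 12→11→10 ⇒ 17;  out={0}∪out(17)={0}
  fail(16) 'bcbbbc': from fail(15)=8 chase 'c': 8→7→1 ⇒ 2;  out={3}∪out(2)={3}

Scan:
[0] read 'b'  n0⇒n1
[1] read 'b'  n1⇒n7
[2] read 'a'  n7⇒n0 ·f
[3] read 'c'  n0⇒n10
[4] read 'c'  n10⇒n11
[5] read 'c'  n11⇒n12  → match P2@[3:5]
[6] read 'b'  n12⇒n1 ·f
[7] read 'c'  n1⇒n2
[8] read 'c'  n2⇒n3
[9] read 'c'  n3⇒n4  → match P2@[7:9]
[10] read 'c'  n4⇒n5  → match P2@[8:10]
[11] read 'b'  n5⇒n1 ·f
[12] read 'a'  n1⇒n0 ·f
[13] read 'c'  n0⇒n10
[14] read 'a'  n10⇒n17
[15] read 'b'  n17⇒n18
[16] read 'c'  n18⇒n2 ·f
[17] read 'b'  n2⇒n13
[18] read 'b'  n13⇒n14
[19] read 'b'  n14⇒n15  → match P5@[17:19]
[20] read 'c'  n15⇒n16  → match P3@[15:20]
[21] read 'b'  n16⇒n13 ·f
[22] read 'a'  n13⇒n0 ·f
[23] read 'b'  n0⇒n1
[24] read 'b'  n1⇒n7
[25] read 'b'  n7⇒n8  → match P5@[23:25]
[26] read 'b'  n8⇒n9  → match P1@[23:26],P5@[24:26]
[27] read 'b'  n9⇒n9 ·f  → match P1@[24:27],P5@[25:27]
[28] read 'b'  n9⇒n9 ·f  → match P1@[25:28],P5@[26:28]
[29] read 'b'  n9⇒n9 ·f  → match P1@[26:29],P5@[27:29]
[30] read 'b'  n9⇒n9 ·f  → match P1@[27:30],P5@[28:30]
[31] read 'c'  n9⇒n2 ·f
[32] read 'c'  n2⇒n3
[33] read 'c'  n3⇒n4  → match P2@[31:33]
[34] read 'c'  n4⇒n5  → match P2@[32:34]
[35] read 'a'  n5⇒n6  → match P0@[30:35]
[36] read 'b'  n6⇒n18 ·f
[37] read 'b'  n18⇒n7 ·f
[38] read 'b'  n7⇒n8  → match P5@[36:38]
[39] read 'b'  n8⇒n9  → match P1@[36:39],P5@[37:39]
[40] read 'b'  n9⇒n9 ·f  → match P1@[37:40],P5@[38:40]
[41] read 'c'  n9⇒n2 ·f
[42] read 'b'  n2⇒n13
[43] read 'b'  n13⇒n14
[44] read 'b'  n14⇒n15  → match P5@[42:44]
[45] read 'c'  n15⇒n16  → match P3@[40:45]
[46] read 'c'  n16⇒n3 ·f
[47] read 'c'  n3⇒n4  → match P2@[45:47]
[48] read 'c'  n4⇒n5  → match P2@[46:48]

Matches: [[5,2],[9,2],[10,2],[19,5],[20,3],[25,5],[26,1],[26,5],[27,1],[27,5],[28,1],[28,5],[29,1],[29,5],[30,1],[30,5],[33,2],[34,2],[35,0],[38,5],[39,1],[39,5],[40,1],[40,5],[44,5],[45,3],[47,2],[48,2]]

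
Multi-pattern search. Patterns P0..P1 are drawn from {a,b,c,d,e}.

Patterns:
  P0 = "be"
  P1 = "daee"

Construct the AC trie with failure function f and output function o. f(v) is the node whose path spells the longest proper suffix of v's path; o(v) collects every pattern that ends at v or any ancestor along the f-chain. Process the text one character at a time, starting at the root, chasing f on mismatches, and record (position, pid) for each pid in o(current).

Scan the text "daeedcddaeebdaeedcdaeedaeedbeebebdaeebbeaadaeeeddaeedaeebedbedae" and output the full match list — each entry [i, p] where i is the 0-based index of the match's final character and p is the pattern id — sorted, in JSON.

Build automaton:
Trie nodes:
  0='ε' goto b→1 d→3
  1='b' goto e→2
  2='be' goto ·  [P0 ends]
  3='d' goto a→4
  4='da' goto e→5
  5='dae' goto e→6
  6='daee' goto ·  [P1 ends]

Failure links (BFS by depth):
  n1('b'): parent n0 fail=0; on 'b' 0 → fail=0;  out ∅∪∅=∅
  n3('d'): parent n0 fail=0; on 'd' 0 → fail=0;  out ∅∪∅=∅
  n2('be'): parent n1 fail=0; on 'e' 0 → fail=0;  out {0}∪∅={0}
  n4('da'): parent n3 fail=0; on 'a' 0 → fail=0;  out ∅∪∅=∅
  n5('dae'): parent n4 fail=0; on 'e' 0 → fail=0;  out ∅∪∅=∅
  n6('daee'): parent n5 fail=0; on 'e' 0 → fail=0;  out {1}∪∅={1}

Text stream:
[0] read 'd'  n0⇒n3
[1] read 'a'  n3⇒n4
[2] read 'e'  n4⇒n5
[3] read 'e'  n5⇒n6  → match P1@[0:3]
[4] read 'd'  n6⇒n3 (fail-walked)
[5] read 'c'  n3⇒n0 (fail-walked)
[6] read 'd'  n0⇒n3
[7] read 'd'  n3⇒n3 (fail-walked)
[8] read 'a'  n3⇒n4
[9] read 'e'  n4⇒n5
[10] read 'e'  n5⇒n6  → match P1@[7:10]
[11] read 'b'  n6⇒n1 (fail-walked)
[12] read 'd'  n1⇒n3 (fail-walked)
[13] read 'a'  n3⇒n4
[14] read 'e'  n4⇒n5
[15] read 'e'  n5⇒n6  → match P1@[12:15]
[16] read 'd'  n6⇒n3 (fail-walked)
[17] read 'c'  n3⇒n0 (fail-walked)
[18] read 'd'  n0⇒n3
[19] read 'a'  n3⇒n4
[20] read 'e'  n4⇒n5
[21] read 'e'  n5⇒n6  → match P1@[18:21]
[22] read 'd'  n6⇒n3 (fail-walked)
[23] read 'a'  n3⇒n4
[24] read 'e'  n4⇒n5
[25] read 'e'  n5⇒n6  → match P1@[22:25]
[26] read 'd'  n6⇒n3 (fail-walked)
[27] read 'b'  n3⇒n1 (fail-walked)
[28] read 'e'  n1⇒n2  → match P0@[27:28]
[29] read 'e'  n2⇒n0 (fail-walked)
[30] read 'b'  n0⇒n1
[31] read 'e'  n1⇒n2  → match P0@[30:31]
[32] read 'b'  n2⇒n1 (fail-walked)
[33] read 'd'  n1⇒n3 (fail-walked)
[34] read 'a'  n3⇒n4
[35] read 'e'  n4⇒n5
[36] read 'e'  n5⇒n6  → match P1@[33:36]
[37] read 'b'  n6⇒n1 (fail-walked)
[38] read 'b'  n1⇒n1 (fail-walked)
[39] read 'e'  n1⇒n2  → match P0@[38:39]
[40] read 'a'  n2⇒n0 (fail-walked)
[41] read 'a'  n0⇒n0
[42] read 'd'  n0⇒n3
[43] read 'a'  n3⇒n4
[44] read 'e'  n4⇒n5
[45] read 'e'  n5⇒n6  → match P1@[42:45]
[46] read 'e'  n6⇒n0 (fail-walked)
[47] read 'd'  n0⇒n3
[48] read 'd'  n3⇒n3 (fail-walked)
[49] read 'a'  n3⇒n4
[50] read 'e'  n4⇒n5
[51] read 'e'  n5⇒n6  → match P1@[48:51]
[52] read 'd'  n6⇒n3 (fail-walked)
[53] read 'a'  n3⇒n4
[54] read 'e'  n4⇒n5
[55] read 'e'  n5⇒n6  → match P1@[52:55]
[56] read 'b'  n6⇒n1 (fail-walked)
[57] read 'e'  n1⇒n2  → match P0@[56:57]
[58] read 'd'  n2⇒n3 (fail-walked)
[59] read 'b'  n3⇒n1 (fail-walked)
[60] read 'e'  n1⇒n2  → match P0@[59:60]
[61] read 'd'  n2⇒n3 (fail-walked)
[62] read 'a'  n3⇒n4
[63] read 'e'  n4⇒n5

All matches (sorted): [[3,1],[10,1],[15,1],[21,1],[25,1],[28,0],[31,0],[36,1],[39,0],[45,1],[51,1],[55,1],[57,0],[60,0]]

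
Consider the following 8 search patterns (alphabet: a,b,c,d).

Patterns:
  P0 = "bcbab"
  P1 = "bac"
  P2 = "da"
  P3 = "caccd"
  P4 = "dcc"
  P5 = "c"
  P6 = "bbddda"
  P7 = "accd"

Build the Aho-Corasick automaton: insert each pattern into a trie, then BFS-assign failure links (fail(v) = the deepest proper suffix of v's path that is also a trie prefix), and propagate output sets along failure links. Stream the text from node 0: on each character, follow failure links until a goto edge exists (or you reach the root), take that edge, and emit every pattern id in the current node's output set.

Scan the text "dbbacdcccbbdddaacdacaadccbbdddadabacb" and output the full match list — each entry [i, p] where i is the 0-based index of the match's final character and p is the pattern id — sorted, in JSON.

Build:
Trie nodes:
  0='ε' goto a→22 b→1 c→10 d→8
  1='b' goto a→6 b→17 c→2
  2='bc' goto b→3
  3='bcb' goto a→4
  4='bcba' goto b→5
  5='bcbab' goto ·  [P0 ends]
  6='ba' goto c→7
  7='bac' goto ·  [P1 ends]
  8='d' goto a→9 c→15
  9='da' goto ·  [P2 ends]
  10='c' goto a→11  [P5 ends]
  11='ca' goto c→12
  12='cac' goto c→13
  13='cacc' goto d→14
  14='caccd' goto ·  [P3 ends]
  15='dc' goto c→16
  16='dcc' goto ·  [P4 ends]
  17='bb' goto d→18
  18='bbd' goto d→19
  19='bbdd' goto d→20
  20='bbddd' goto a→21
  21='bbddda' goto ·  [P6 ends]
  22='a' goto c→23
  23='ac' goto c→24
  24='acc' goto d→25
  25='accd' goto ·  [P7 ends]

BFS fail/out derivation:
  fail(1) 'b': from fail(0)=0 chase 'b': 0 ⇒ 0;  out=∅∪out(0)=∅
  fail(8) 'd': from fail(0)=0 chase 'd': 0 ⇒ 0;  out=∅∪out(0)=∅
  fail(10) 'c': from fail(0)=0 chase 'c': 0 ⇒ 0;  out={5}∪out(0)={5}
  fail(22) 'a': from fail(0)=0 chase 'a': 0 ⇒ 0;  out=∅∪out(0)=∅
  fail(2) 'bc': from fail(1)=0 chase 'c': 0 ⇒ 10;  out=∅∪out(10)={5}
  fail(6) 'ba': from fail(1)=0 chase 'a': 0 ⇒ 22;  out=∅∪out(22)=∅
  fail(9) 'da': from fail(8)=0 chase 'a': 0 ⇒ 22;  out={2}∪out(22)={2}
  fail(11) 'ca': from fail(10)=0 chase 'a': 0 ⇒ 22;  out=∅∪out(22)=∅
  fail(15) 'dc': from fail(8)=0 chase 'c': 0 ⇒ 10;  out=∅∪out(10)={5}
  fail(17) 'bb': from fail(1)=0 chase 'b': 0 ⇒ 1;  out=∅∪out(1)=∅
  fail(23) 'ac': from fail(22)=0 chase 'c': 0 ⇒ 10;  out=∅∪out(10)={5}
  fail(3) 'bcb': from fail(2)=10 chase 'b': 10→0 ⇒ 1;  out=∅∪out(1)=∅
  fail(7) 'bac': from fail(6)=22 chase 'c': 22 ⇒ 23;  out={1}∪out(23)={1,5}
  fail(12) 'cac': from fail(11)=22 chase 'c': 22 ⇒ 23;  out=∅∪out(23)={5}
  fail(16) 'dcc': from fail(15)=10 chase 'c': 10→0 ⇒ 10;  out={4}∪out(10)={4,5}
  fail(18) 'bbd': from fail(17)=1 chase 'd': 1→0 ⇒ 8;  out=∅∪out(8)=∅
  fail(24) 'acc': from fail(23)=10 chase 'c': 10→0 ⇒ 10;  out=∅∪out(10)={5}
  fail(4) 'bcba': from fail(3)=1 chase 'a': 1 ⇒ 6;  out=∅∪out(6)=∅
  fail(13) 'cacc': from fail(12)=23 chase 'c': 23 ⇒ 24;  out=∅∪out(24)={5}
  fail(19) 'bbdd': from fail(18)=8 chase 'd': 8→0 ⇒ 8;  out=∅∪out(8)=∅
  fail(25) 'accd': from fail(24)=10 chase 'd': 10→0 ⇒ 8;  out={7}∪out(8)={7}
  fail(5) 'bcbab': from fail(4)=6 chase 'b': 6→22→0 ⇒ 1;  out={0}∪out(1)={0}
  fail(14) 'caccd': from fail(13)=24 chase 'd': 24 ⇒ 25;  out={3}∪out(25)={3,7}
  fail(20) 'bbddd': from fail(19)=8 chase 'd': 8→0 ⇒ 8;  out=∅∪out(8)=∅
  fail(21) 'bbddda': from fail(20)=8 chase 'a': 8 ⇒ 9;  out={6}∪out(9)={2,6}

Text stream:
pos 0 'd': at 8
pos 1 'b': at 1 (via fail)
pos 2 'b': at 17
pos 3 'a': at 6 (via fail)
pos 4 'c': at 7  → match P1@[2:4],P5@[4:4]
pos 5 'd': at 8 (via fail)
pos 6 'c': at 15  → match P5@[6:6]
pos 7 'c': at 16  → match P4@[5:7],P5@[7:7]
pos 8 'c': at 10 (via fail)  → match P5@[8:8]
pos 9 'b': at 1 (via fail)
pos 10 'b': at 17
pos 11 'd': at 18
pos 12 'd': at 19
pos 13 'd': at 20
pos 14 'a': at 21  → match P2@[13:14],P6@[9:14]
pos 15 'a': at 22 (via fail)
pos 16 'c': at 23  → match P5@[16:16]
pos 17 'd': at 8 (via fail)
pos 18 'a': at 9  → match P2@[17:18]
pos 19 'c': at 23 (via fail)  → match P5@[19:19]
pos 20 'a': at 11 (via fail)
pos 21 'a': at 22 (via fail)
pos 22 'd': at 8 (via fail)
pos 23 'c': at 15  → match P5@[23:23]
pos 24 'c': at 16  → match P4@[22:24],P5@[24:24]
pos 25 'b': at 1 (via fail)
pos 26 'b': at 17
pos 27 'd': at 18
pos 28 'd': at 19
pos 29 'd': at 20
pos 30 'a': at 21  → match P2@[29:30],P6@[25:30]
pos 31 'd': at 8 (via fail)
pos 32 'a': at 9  → match P2@[31:32]
pos 33 'b': at 1 (via fail)
pos 34 'a': at 6
pos 35 'c': at 7  → match P1@[33:35],P5@[35:35]
pos 36 'b': at 1 (via fail)

All matches (sorted): [[4,1],[4,5],[6,5],[7,4],[7,5],[8,5],[14,2],[14,6],[16,5],[18,2],[19,5],[23,5],[24,4],[24,5],[30,2],[30,6],[32,2],[35,1],[35,5]]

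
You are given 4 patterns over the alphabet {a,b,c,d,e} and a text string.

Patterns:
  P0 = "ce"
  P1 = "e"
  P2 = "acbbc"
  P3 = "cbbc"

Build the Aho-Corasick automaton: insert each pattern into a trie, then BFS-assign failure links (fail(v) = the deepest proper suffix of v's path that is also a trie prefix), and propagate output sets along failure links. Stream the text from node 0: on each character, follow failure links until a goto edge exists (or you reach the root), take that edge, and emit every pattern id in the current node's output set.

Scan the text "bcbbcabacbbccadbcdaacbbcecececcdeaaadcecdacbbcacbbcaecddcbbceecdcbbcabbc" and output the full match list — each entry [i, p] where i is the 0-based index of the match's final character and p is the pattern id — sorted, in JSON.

Build:
Trie (insert patterns):
  0='ε' goto a→4 c→1 e→3
  1='c' goto b→9 e→2
  2='ce' goto ·  [P0 ends]
  3='e' goto ·  [P1 ends]
  4='a' goto c→5
  5='ac' goto b→6
  6='acb' goto b→7
  7='acbb' goto c→8
  8='acbbc' goto ·  [P2 ends]
  9='cb' goto b→10
  10='cbb' goto c→11
  11='cbbc' goto ·  [P3 ends]

Failure links (BFS by depth):
  fail(1) 'c': from fail(0)=0 chase 'c': 0 ⇒ 0;  out=∅∪out(0)=∅
  fail(3) 'e': from fail(0)=0 chase 'e': 0 ⇒ 0;  out={1}∪out(0)={1}
  fail(4) 'a': from fail(0)=0 chase 'a': 0 ⇒ 0;  out=∅∪out(0)=∅
  fail(2) 'ce': from fail(1)=0 chase 'e': 0 ⇒ 3;  out={0}∪out(3)={0,1}
  fail(5) 'ac': from fail(4)=0 chase 'c': 0 ⇒ 1;  out=∅∪out(1)=∅
  fail(9) 'cb': from fail(1)=0 chase 'b': 0 ⇒ 0;  out=∅∪out(0)=∅
  fail(6) 'acb': from fail(5)=1 chase 'b': 1 ⇒ 9;  out=∅∪out(9)=∅
  fail(10) 'cbb': from fail(9)=0 chase 'b': 0 ⇒ 0;  out=∅∪out(0)=∅
  fail(7) 'acbb': from fail(6)=9 chase 'b': 9 ⇒ 10;  out=∅∪out(10)=∅
  fail(11) 'cbbc': from fail(10)=0 chase 'c': 0 ⇒ 1;  out={3}∪out(1)={3}
  fail(8) 'acbbc': from fail(7)=10 chase 'c': 10 ⇒ 11;  out={2}∪out(11)={2,3}

Scan:
i=0 'b': node 0→0
i=1 'c': node 0→1
i=2 'b': node 1→9
i=3 'b': node 9→10
i=4 'c': node 10→11  emit P3@[1:4]
i=5 'a': node 11→4 (fail-walked)
i=6 'b': node 4→0 (fail-walked)
i=7 'a': node 0→4
i=8 'c': node 4→5
i=9 'b': node 5→6
i=10 'b': node 6→7
i=11 'c': node 7→8  emit P2@[7:11],P3@[8:11]
i=12 'c': node 8→1 (fail-walked)
i=13 'a': node 1→4 (fail-walked)
i=14 'd': node 4→0 (fail-walked)
i=15 'b': node 0→0
i=16 'c': node 0→1
i=17 'd': node 1→0 (fail-walked)
i=18 'a': node 0→4
i=19 'a': node 4→4 (fail-walked)
i=20 'c': node 4→5
i=21 'b': node 5→6
i=22 'b': node 6→7
i=23 'c': node 7→8  emit P2@[19:23],P3@[20:23]
i=24 'e': node 8→2 (fail-walked)  emit P0@[23:24],P1@[24:24]
i=25 'c': node 2→1 (fail-walked)
i=26 'e': node 1→2  emit P0@[25:26],P1@[26:26]
i=27 'c': node 2→1 (fail-walked)
i=28 'e': node 1→2  emit P0@[27:28],P1@[28:28]
i=29 'c': node 2→1 (fail-walked)
i=30 'c': node 1→1 (fail-walked)
i=31 'd': node 1→0 (fail-walked)
i=32 'e': node 0→3  emit P1@[32:32]
i=33 'a': node 3→4 (fail-walked)
i=34 'a': node 4→4 (fail-walked)
i=35 'a': node 4→4 (fail-walked)
i=36 'd': node 4→0 (fail-walked)
i=37 'c': node 0→1
i=38 'e': node 1→2  emit P0@[37:38],P1@[38:38]
i=39 'c': node 2→1 (fail-walked)
i=40 'd': node 1→0 (fail-walked)
i=41 'a': node 0→4
i=42 'c': node 4→5
i=43 'b': node 5→6
i=44 'b': node 6→7
i=45 'c': node 7→8  emit P2@[41:45],P3@[42:45]
i=46 'a': node 8→4 (fail-walked)
i=47 'c': node 4→5
i=48 'b': node 5→6
i=49 'b': node 6→7
i=50 'c': node 7→8  emit P2@[46:50],P3@[47:50]
i=51 'a': node 8→4 (fail-walked)
i=52 'e': node 4→3 (fail-walked)  emit P1@[52:52]
i=53 'c': node 3→1 (fail-walked)
i=54 'd': node 1→0 (fail-walked)
i=55 'd': node 0→0
i=56 'c': node 0→1
i=57 'b': node 1→9
i=58 'b': node 9→10
i=59 'c': node 10→11  emit P3@[56:59]
i=60 'e': node 11→2 (fail-walked)  emit P0@[59:60],P1@[60:60]
i=61 'e': node 2→3 (fail-walked)  emit P1@[61:61]
i=62 'c': node 3→1 (fail-walked)
i=63 'd': node 1→0 (fail-walked)
i=64 'c': node 0→1
i=65 'b': node 1→9
i=66 'b': node 9→10
i=67 'c': node 10→11  emit P3@[64:67]
i=68 'a': node 11→4 (fail-walked)
i=69 'b': node 4→0 (fail-walked)
i=70 'b': node 0→0
i=71 'c': node 0→1

All matches (sorted): [[4,3],[11,2],[11,3],[23,2],[23,3],[24,0],[24,1],[26,0],[26,1],[28,0],[28,1],[32,1],[38,0],[38,1],[45,2],[45,3],[50,2],[50,3],[52,1],[59,3],[60,0],[60,1],[61,1],[67,3]]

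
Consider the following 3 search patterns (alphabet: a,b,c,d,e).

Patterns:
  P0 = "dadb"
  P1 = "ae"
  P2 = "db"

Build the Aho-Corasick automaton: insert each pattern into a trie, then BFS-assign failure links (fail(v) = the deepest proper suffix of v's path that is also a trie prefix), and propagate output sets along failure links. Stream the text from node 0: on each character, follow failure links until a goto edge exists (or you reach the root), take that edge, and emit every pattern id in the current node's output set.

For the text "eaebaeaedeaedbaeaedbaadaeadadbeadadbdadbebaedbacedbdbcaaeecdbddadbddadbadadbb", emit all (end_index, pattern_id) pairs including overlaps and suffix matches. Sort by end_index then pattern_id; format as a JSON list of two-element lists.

Construct AC machine:
Trie nodes:
  n0 'ε': a→5 d→1
  n1 'd': a→2 b→7
  n2 'da': d→3
  n3 'dad': b→4
  n4 'dadb': ·  [P0 ends]
  n5 'a': e→6
  n6 'ae': ·  [P1 ends]
  n7 'db': ·  [P2 ends]

BFS fail/out derivation:
  fail(1) 'd': from fail(0)=0 chase 'd': 0 ⇒ 0;  out=∅∪out(0)=∅
  fail(5) 'a': from fail(0)=0 chase 'a': 0 ⇒ 0;  out=∅∪out(0)=∅
  fail(2) 'da': from fail(1)=0 chase 'a': 0 ⇒ 5;  out=∅∪out(5)=∅
  fail(6) 'ae': from fail(5)=0 chase 'e': 0 ⇒ 0;  out={1}∪out(0)={1}
  fail(7) 'db': from fail(1)=0 chase 'b': 0 ⇒ 0;  out={2}∪out(0)={2}
  fail(3) 'dad': from fail(2)=5 chase 'd': 5→0 ⇒ 1;  out=∅∪out(1)=∅
  fail(4) 'dadb': from fail(3)=1 chase 'b': 1 ⇒ 7;  out={0}∪out(7)={0,2}

Run:
[0] read 'e'  n0⇒n0
[1] read 'a'  n0⇒n5
[2] read 'e'  n5⇒n6  emit P1@[1:2]
[3] read 'b'  n6⇒n0 (via fail)
[4] read 'a'  n0⇒n5
[5] read 'e'  n5⇒n6  emit P1@[4:5]
[6] read 'a'  n6⇒n5 (via fail)
[7] read 'e'  n5⇒n6  emit P1@[6:7]
[8] read 'd'  n6⇒n1 (via fail)
[9] read 'e'  n1⇒n0 (via fail)
[10] read 'a'  n0⇒n5
[11] read 'e'  n5⇒n6  emit P1@[10:11]
[12] read 'd'  n6⇒n1 (via fail)
[13] read 'b'  n1⇒n7  emit P2@[12:13]
[14] read 'a'  n7⇒n5 (via fail)
[15] read 'e'  n5⇒n6  emit P1@[14:15]
[16] read 'a'  n6⇒n5 (via fail)
[17] read 'e'  n5⇒n6  emit P1@[16:17]
[18] read 'd'  n6⇒n1 (via fail)
[19] read 'b'  n1⇒n7  emit P2@[18:19]
[20] read 'a'  n7⇒n5 (via fail)
[21] read 'a'  n5⇒n5 (via fail)
[22] read 'd'  n5⇒n1 (via fail)
[23] read 'a'  n1⇒n2
[24] read 'e'  n2⇒n6 (via fail)  emit P1@[23:24]
[25] read 'a'  n6⇒n5 (via fail)
[26] read 'd'  n5⇒n1 (via fail)
[27] read 'a'  n1⇒n2
[28] read 'd'  n2⇒n3
[29] read 'b'  n3⇒n4  emit P0@[26:29],P2@[28:29]
[30] read 'e'  n4⇒n0 (via fail)
[31] read 'a'  n0⇒n5
[32] read 'd'  n5⇒n1 (via fail)
[33] read 'a'  n1⇒n2
[34] read 'd'  n2⇒n3
[35] read 'b'  n3⇒n4  emit P0@[32:35],P2@[34:35]
[36] read 'd'  n4⇒n1 (via fail)
[37] read 'a'  n1⇒n2
[38] read 'd'  n2⇒n3
[39] read 'b'  n3⇒n4  emit P0@[36:39],P2@[38:39]
[40] read 'e'  n4⇒n0 (via fail)
[41] read 'b'  n0⇒n0
[42] read 'a'  n0⇒n5
[43] read 'e'  n5⇒n6  emit P1@[42:43]
[44] read 'd'  n6⇒n1 (via fail)
[45] read 'b'  n1⇒n7  emit P2@[44:45]
[46] read 'a'  n7⇒n5 (via fail)
[47] read 'c'  n5⇒n0 (via fail)
[48] read 'e'  n0⇒n0
[49] read 'd'  n0⇒n1
[50] read 'b'  n1⇒n7  emit P2@[49:50]
[51] read 'd'  n7⇒n1 (via fail)
[52] read 'b'  n1⇒n7  emit P2@[51:52]
[53] read 'c'  n7⇒n0 (via fail)
[54] read 'a'  n0⇒n5
[55] read 'a'  n5⇒n5 (via fail)
[56] read 'e'  n5⇒n6  emit P1@[55:56]
[57] read 'e'  n6⇒n0 (via fail)
[58] read 'c'  n0⇒n0
[59] read 'd'  n0⇒n1
[60] read 'b'  n1⇒n7  emit P2@[59:60]
[61] read 'd'  n7⇒n1 (via fail)
[62] read 'd'  n1⇒n1 (via fail)
[63] read 'a'  n1⇒n2
[64] read 'd'  n2⇒n3
[65] read 'b'  n3⇒n4  emit P0@[62:65],P2@[64:65]
[66] read 'd'  n4⇒n1 (via fail)
[67] read 'd'  n1⇒n1 (via fail)
[68] read 'a'  n1⇒n2
[69] read 'd'  n2⇒n3
[70] read 'b'  n3⇒n4  emit P0@[67:70],P2@[69:70]
[71] read 'a'  n4⇒n5 (via fail)
[72] read 'd'  n5⇒n1 (via fail)
[73] read 'a'  n1⇒n2
[74] read 'd'  n2⇒n3
[75] read 'b'  n3⇒n4  emit P0@[72:75],P2@[74:75]
[76] read 'b'  n4⇒n0 (via fail)

Result: [[2,1],[5,1],[7,1],[11,1],[13,2],[15,1],[17,1],[19,2],[24,1],[29,0],[29,2],[35,0],[35,2],[39,0],[39,2],[43,1],[45,2],[50,2],[52,2],[56,1],[60,2],[65,0],[65,2],[70,0],[70,2],[75,0],[75,2]]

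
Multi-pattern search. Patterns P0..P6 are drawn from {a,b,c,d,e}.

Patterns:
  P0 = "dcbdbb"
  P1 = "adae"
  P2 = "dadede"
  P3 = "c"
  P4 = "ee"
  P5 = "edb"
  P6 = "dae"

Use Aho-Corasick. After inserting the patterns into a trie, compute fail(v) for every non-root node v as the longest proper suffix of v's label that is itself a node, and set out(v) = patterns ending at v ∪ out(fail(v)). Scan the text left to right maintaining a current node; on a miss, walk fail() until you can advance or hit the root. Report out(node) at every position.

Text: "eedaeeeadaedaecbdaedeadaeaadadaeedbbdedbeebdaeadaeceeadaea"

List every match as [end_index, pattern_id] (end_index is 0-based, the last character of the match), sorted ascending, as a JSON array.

Construct AC machine:
Trie nodes:
  0='ε' goto a→7 c→16 d→1 e→17
  1='d' goto a→11 c→2
  2='dc' goto b→3
  3='dcb' goto d→4
  4='dcbd' goto b→5
  5='dcbdb' goto b→6
  6='dcbdbb' goto ·  [P0 ends]
  7='a' goto d→8
  8='ad' goto a→9
  9='ada' goto e→10
  10='adae' goto ·  [P1 ends]
  11='da' goto d→12 e→21
  12='dad' goto e→13
  13='dade' goto d→14
  14='daded' goto e→15
  15='dadede' goto ·  [P2 ends]
  16='c' goto ·  [P3 ends]
  17='e' goto d→19 e→18
  18='ee' goto ·  [P4 ends]
  19='ed' goto b→20
  20='edb' goto ·  [P5 ends]
  21='dae' goto ·  [P6 ends]

Failure links (BFS by depth):
  n1('d'): parent n0 fail=0; on 'd' 0 → fail=0;  out ∅∪∅=∅
  n7('a'): parent n0 fail=0; on 'a' 0 → fail=0;  out ∅∪∅=∅
  n16('c'): parent n0 fail=0; on 'c' 0 → fail=0;  out {3}∪∅={3}
  n17('e'): parent n0 fail=0; on 'e' 0 → fail=0;  out ∅∪∅=∅
  n2('dc'): parent n1 fail=0; on 'c' 0 → fail=16;  out ∅∪{3}={3}
  n8('ad'): parent n7 fail=0; on 'd' 0 → fail=1;  out ∅∪∅=∅
  n11('da'): parent n1 fail=0; on 'a' 0 → fail=7;  out ∅∪∅=∅
  n18('ee'): parent n17 fail=0; on 'e' 0 → fail=17;  out {4}∪∅={4}
  n19('ed'): parent n17 fail=0; on 'd' 0 → fail=1;  out ∅∪∅=∅
  n3('dcb'): parent n2 fail=16; on 'b' 16→0 → fail=0;  out ∅∪∅=∅
  n9('ada'): parent n8 fail=1; on 'a' 1 → fail=11;  out ∅∪∅=∅
  n12('dad'): parent n11 fail=7; on 'd' 7 → fail=8;  out ∅∪∅=∅
  n20('edb'): parent n19 fail=1; on 'b' 1→0 → fail=0;  out {5}∪∅={5}
  n21('dae'): parent n11 fail=7; on 'e' 7→0 → fail=17;  out {6}∪∅={6}
  n4('dcbd'): parent n3 fail=0; on 'd' 0 → fail=1;  out ∅∪∅=∅
  n10('adae'): parent n9 fail=11; on 'e' 11 → fail=21;  out {1}∪{6}={1,6}
  n13('dade'): parent n12 fail=8; on 'e' 8→1→0 → fail=17;  out ∅∪∅=∅
  n5('dcbdb'): parent n4 fail=1; on 'b' 1→0 → fail=0;  out ∅∪∅=∅
  n14('daded'): parent n13 fail=17; on 'd' 17 → fail=19;  out ∅∪∅=∅
  n6('dcbdbb'): parent n5 fail=0; on 'b' 0 → fail=0;  out {0}∪∅={0}
  n15('dadede'): parent n14 fail=19; on 'e' 19→1→0 → fail=17;  out {2}∪∅={2}

Scan:
i=0 'e': node 0→17
i=1 'e': node 17→18  emit P4@[0:1]
i=2 'd': node 18→19 (fail-walked)
i=3 'a': node 19→11 (fail-walked)
i=4 'e': node 11→21  emit P6@[2:4]
i=5 'e': node 21→18 (fail-walked)  emit P4@[4:5]
i=6 'e': node 18→18 (fail-walked)  emit P4@[5:6]
i=7 'a': node 18→7 (fail-walked)
i=8 'd': node 7→8
i=9 'a': node 8→9
i=10 'e': node 9→10  emit P1@[7:10],P6@[8:10]
i=11 'd': node 10→19 (fail-walked)
i=12 'a': node 19→11 (fail-walked)
i=13 'e': node 11→21  emit P6@[11:13]
i=14 'c': node 21→16 (fail-walked)  emit P3@[14:14]
i=15 'b': node 16→0 (fail-walked)
i=16 'd': node 0→1
i=17 'a': node 1→11
i=18 'e': node 11→21  emit P6@[16:18]
i=19 'd': node 21→19 (fail-walked)
i=20 'e': node 19→17 (fail-walked)
i=21 'a': node 17→7 (fail-walked)
i=22 'd': node 7→8
i=23 'a': node 8→9
i=24 'e': node 9→10  emit P1@[21:24],P6@[22:24]
i=25 'a': node 10→7 (fail-walked)
i=26 'a': node 7→7 (fail-walked)
i=27 'd': node 7→8
i=28 'a': node 8→9
i=29 'd': node 9→12 (fail-walked)
i=30 'a': node 12→9 (fail-walked)
i=31 'e': node 9→10  emit P1@[28:31],P6@[29:31]
i=32 'e': node 10→18 (fail-walked)  emit P4@[31:32]
i=33 'd': node 18→19 (fail-walked)
i=34 'b': node 19→20  emit P5@[32:34]
i=35 'b': node 20→0 (fail-walked)
i=36 'd': node 0→1
i=37 'e': node 1→17 (fail-walked)
i=38 'd': node 17→19
i=39 'b': node 19→20  emit P5@[37:39]
i=40 'e': node 20→17 (fail-walked)
i=41 'e': node 17→18  emit P4@[40:41]
i=42 'b': node 18→0 (fail-walked)
i=43 'd': node 0→1
i=44 'a': node 1→11
i=45 'e': node 11→21  emit P6@[43:45]
i=46 'a': node 21→7 (fail-walked)
i=47 'd': node 7→8
i=48 'a': node 8→9
i=49 'e': node 9→10  emit P1@[46:49],P6@[47:49]
i=50 'c': node 10→16 (fail-walked)  emit P3@[50:50]
i=51 'e': node 16→17 (fail-walked)
i=52 'e': node 17→18  emit P4@[51:52]
i=53 'a': node 18→7 (fail-walked)
i=54 'd': node 7→8
i=55 'a': node 8→9
i=56 'e': node 9→10  emit P1@[53:56],P6@[54:56]
i=57 'a': node 10→7 (fail-walked)

Result: [[1,4],[4,6],[5,4],[6,4],[10,1],[10,6],[13,6],[14,3],[18,6],[24,1],[24,6],[31,1],[31,6],[32,4],[34,5],[39,5],[41,4],[45,6],[49,1],[49,6],[50,3],[52,4],[56,1],[56,6]]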